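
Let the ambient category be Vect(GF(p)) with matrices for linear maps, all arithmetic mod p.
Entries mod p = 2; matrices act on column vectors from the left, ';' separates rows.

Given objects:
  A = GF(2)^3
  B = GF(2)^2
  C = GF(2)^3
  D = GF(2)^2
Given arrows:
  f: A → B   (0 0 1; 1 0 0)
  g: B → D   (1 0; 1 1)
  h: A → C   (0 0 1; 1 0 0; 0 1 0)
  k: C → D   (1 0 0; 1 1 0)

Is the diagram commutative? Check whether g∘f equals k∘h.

Answer: COMMUTES

Trace:
Along f;g (path 1):
  e0=⟨1,0,0⟩ f→⟨0,1⟩ g→⟨0,1⟩
  e1=⟨0,1,0⟩ f→⟨0,0⟩ g→⟨0,0⟩
  e2=⟨0,0,1⟩ f→⟨1,0⟩ g→⟨1,1⟩
  result₁ = (0 0 1; 1 0 1)
Along h;k (path 2):
  e0=⟨1,0,0⟩ h→⟨0,1,0⟩ k→⟨0,1⟩
  e1=⟨0,1,0⟩ h→⟨0,0,1⟩ k→⟨0,0⟩
  e2=⟨0,0,1⟩ h→⟨1,0,0⟩ k→⟨1,1⟩
  result₂ = (0 0 1; 1 0 1)
Equal? equal; square commutes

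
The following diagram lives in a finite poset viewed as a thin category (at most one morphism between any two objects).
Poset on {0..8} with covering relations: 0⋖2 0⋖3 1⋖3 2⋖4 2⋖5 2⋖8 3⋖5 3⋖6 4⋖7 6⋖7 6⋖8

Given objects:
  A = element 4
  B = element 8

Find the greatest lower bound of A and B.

Answer: A∧B = 2

Trace:
Lower bounds of A=4 and B=8: {0,2}
  0 ≤ 2
  2 ≤ 2
glb = 2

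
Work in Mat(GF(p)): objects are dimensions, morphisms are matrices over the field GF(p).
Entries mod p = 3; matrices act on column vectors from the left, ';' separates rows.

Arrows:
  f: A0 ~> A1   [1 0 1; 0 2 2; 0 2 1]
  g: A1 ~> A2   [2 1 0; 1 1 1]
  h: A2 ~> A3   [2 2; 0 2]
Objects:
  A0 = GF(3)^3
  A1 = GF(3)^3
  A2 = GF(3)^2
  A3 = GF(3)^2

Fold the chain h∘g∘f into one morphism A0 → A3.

  e0=[1,0,0] f~>[1,0,0] g~>[2,1] h~>[0,2]
  e1=[0,1,0] f~>[0,2,2] g~>[2,1] h~>[0,2]
  e2=[0,0,1] f~>[1,2,1] g~>[1,1] h~>[1,2]
result: [0 0 1; 2 2 2]

Answer: [0 0 1; 2 2 2]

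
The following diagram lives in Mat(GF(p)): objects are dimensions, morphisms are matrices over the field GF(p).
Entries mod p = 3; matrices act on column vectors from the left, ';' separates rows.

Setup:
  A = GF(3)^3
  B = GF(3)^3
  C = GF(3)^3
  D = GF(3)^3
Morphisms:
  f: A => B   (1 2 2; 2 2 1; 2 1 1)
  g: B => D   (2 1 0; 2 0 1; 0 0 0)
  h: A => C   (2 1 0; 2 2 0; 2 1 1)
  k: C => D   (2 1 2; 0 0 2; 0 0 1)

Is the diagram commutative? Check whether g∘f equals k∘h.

Answer: DOES NOT COMMUTE

Derivation:
Path 1 = f;g:
  e0=⟨1,0,0⟩ f=>⟨1,2,2⟩ g=>⟨1,1,0⟩
  e1=⟨0,1,0⟩ f=>⟨2,2,1⟩ g=>⟨0,2,0⟩
  e2=⟨0,0,1⟩ f=>⟨2,1,1⟩ g=>⟨2,2,0⟩
  ⟦path⟧₁ = (1 0 2; 1 2 2; 0 0 0)
Path 2 = h;k:
  e0=⟨1,0,0⟩ h=>⟨2,2,2⟩ k=>⟨1,1,2⟩
  e1=⟨0,1,0⟩ h=>⟨1,2,1⟩ k=>⟨0,2,1⟩
  e2=⟨0,0,1⟩ h=>⟨0,0,1⟩ k=>⟨2,2,1⟩
  ⟦path⟧₂ = (1 0 2; 1 2 2; 2 1 1)
Equal? NO — does not commute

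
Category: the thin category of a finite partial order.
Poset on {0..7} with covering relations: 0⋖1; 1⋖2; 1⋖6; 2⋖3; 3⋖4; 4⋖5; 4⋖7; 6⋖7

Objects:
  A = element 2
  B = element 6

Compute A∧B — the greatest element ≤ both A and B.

Answer: A∧B = 1

Trace:
Lower bounds of A=2 and B=6: {0,1}
  0 <= 1
  1 <= 1
glb = 1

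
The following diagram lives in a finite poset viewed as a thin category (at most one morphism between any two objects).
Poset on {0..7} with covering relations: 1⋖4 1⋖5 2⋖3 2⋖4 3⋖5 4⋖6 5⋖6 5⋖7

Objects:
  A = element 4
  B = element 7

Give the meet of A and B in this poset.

Answer: NO MEET EXISTS

Trace:
Common predecessors of 4,7: {1,2}
  maximal lower bounds 1 and 2 are incomparable: neither 1⊑2 nor 2⊑1
→ no greatest lower bound exists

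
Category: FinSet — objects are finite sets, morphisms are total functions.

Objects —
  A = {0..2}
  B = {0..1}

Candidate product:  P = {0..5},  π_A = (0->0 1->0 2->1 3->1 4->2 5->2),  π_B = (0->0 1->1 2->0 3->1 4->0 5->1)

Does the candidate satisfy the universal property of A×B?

|A|·|B| = 3·2 = 6;  |P| = 6
Check the pairing map k ↦ (π_A(k), π_B(k)):
  0 -> (0,0)
  1 -> (0,1)
  2 -> (1,0)
  3 -> (1,1)
  4 -> (2,0)
  5 -> (2,1)
distinct pairs in image: 6 / 6 needed
  → bijection onto A×B; projections well-typed.

Answer: VALID PRODUCT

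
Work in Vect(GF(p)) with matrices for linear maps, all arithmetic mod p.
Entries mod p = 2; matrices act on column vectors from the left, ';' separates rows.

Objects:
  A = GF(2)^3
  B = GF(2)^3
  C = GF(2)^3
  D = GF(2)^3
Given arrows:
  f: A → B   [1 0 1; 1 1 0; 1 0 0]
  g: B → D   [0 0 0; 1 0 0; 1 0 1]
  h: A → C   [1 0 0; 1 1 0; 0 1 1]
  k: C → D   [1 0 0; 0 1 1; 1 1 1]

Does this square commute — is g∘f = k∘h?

Along f;g (path 1):
  e0=[1,0,0] f→[1,1,1] g→[0,1,0]
  e1=[0,1,0] f→[0,1,0] g→[0,0,0]
  e2=[0,0,1] f→[1,0,0] g→[0,1,1]
  composite₁ = [0 0 0; 1 0 1; 0 0 1]
Along h;k (path 2):
  e0=[1,0,0] h→[1,1,0] k→[1,1,0]
  e1=[0,1,0] h→[0,1,1] k→[0,0,0]
  e2=[0,0,1] h→[0,0,1] k→[0,1,1]
  composite₂ = [1 0 0; 1 0 1; 0 0 1]
Equal? distinct morphisms ✗

Answer: DOES NOT COMMUTE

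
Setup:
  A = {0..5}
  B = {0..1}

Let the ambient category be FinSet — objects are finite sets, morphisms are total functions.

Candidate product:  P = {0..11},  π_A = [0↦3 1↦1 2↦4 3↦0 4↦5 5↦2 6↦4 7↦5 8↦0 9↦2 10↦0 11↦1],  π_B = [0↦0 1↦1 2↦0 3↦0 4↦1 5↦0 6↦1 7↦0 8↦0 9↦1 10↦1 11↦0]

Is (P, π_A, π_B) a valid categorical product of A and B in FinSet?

Answer: NOT A VALID PRODUCT — duplicate pair at indices 3,8

Derivation:
|A|·|B| = 6·2 = 12;  |P| = 12
Check the pairing map k ↦ (π_A(k), π_B(k)):
  0 ↦ (3,0)
  1 ↦ (1,1)
  2 ↦ (4,0)
  3 ↦ (0,0)
  4 ↦ (5,1)
  5 ↦ (2,0)
  6 ↦ (4,1)
  7 ↦ (5,0)
  8 ↦ (0,0)  ✗ repeats pair of k=3
  9 ↦ (2,1)
  10 ↦ (0,1)
  11 ↦ (1,0)
distinct pairs in image: 11 / 12 needed
  → (0,0) hit at k=3 and k=8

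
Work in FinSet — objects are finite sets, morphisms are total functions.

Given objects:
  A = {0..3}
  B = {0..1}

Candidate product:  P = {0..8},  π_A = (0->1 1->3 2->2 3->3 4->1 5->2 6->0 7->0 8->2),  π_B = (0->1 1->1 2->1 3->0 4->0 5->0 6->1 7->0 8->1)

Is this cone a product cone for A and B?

|A|·|B| = 4·2 = 8;  |P| = 9
  → cardinalities differ; no bijection possible.

Answer: NOT A VALID PRODUCT — |P|=9 ≠ |A|·|B|=8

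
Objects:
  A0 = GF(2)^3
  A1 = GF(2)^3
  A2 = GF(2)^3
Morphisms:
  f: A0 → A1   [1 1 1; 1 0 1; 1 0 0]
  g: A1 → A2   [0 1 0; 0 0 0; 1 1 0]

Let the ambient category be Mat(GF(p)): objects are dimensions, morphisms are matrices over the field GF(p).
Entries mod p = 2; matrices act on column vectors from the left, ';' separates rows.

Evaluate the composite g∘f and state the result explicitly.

  e0=(1,0,0) f→(1,1,1) g→(1,0,0)
  e1=(0,1,0) f→(1,0,0) g→(0,0,1)
  e2=(0,0,1) f→(1,1,0) g→(1,0,0)
⟦path⟧: [1 0 1; 0 0 0; 0 1 0]

Answer: [1 0 1; 0 0 0; 0 1 0]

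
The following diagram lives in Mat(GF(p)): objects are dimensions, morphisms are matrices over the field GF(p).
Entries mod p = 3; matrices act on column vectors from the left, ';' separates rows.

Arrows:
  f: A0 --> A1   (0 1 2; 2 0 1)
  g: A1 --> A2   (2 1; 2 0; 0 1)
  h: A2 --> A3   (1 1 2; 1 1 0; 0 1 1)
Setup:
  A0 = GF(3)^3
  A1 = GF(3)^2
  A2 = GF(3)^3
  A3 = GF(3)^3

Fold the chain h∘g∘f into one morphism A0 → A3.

Answer: (0 1 2; 2 1 0; 2 2 2)

Derivation:
  e0=(1,0,0) f-->(0,2) g-->(2,0,2) h-->(0,2,2)
  e1=(0,1,0) f-->(1,0) g-->(2,2,0) h-->(1,1,2)
  e2=(0,0,1) f-->(2,1) g-->(2,1,1) h-->(2,0,2)
⟦path⟧: (0 1 2; 2 1 0; 2 2 2)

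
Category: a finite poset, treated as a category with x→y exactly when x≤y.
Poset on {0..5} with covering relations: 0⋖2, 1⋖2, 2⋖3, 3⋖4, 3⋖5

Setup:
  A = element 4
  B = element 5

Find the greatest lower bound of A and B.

Answer: A∧B = 3

Work:
{x : x≤A ∧ x≤B} = {0,1,2,3}  (A=4, B=5)
  0 ≤ 3
  1 ≤ 3
  2 ≤ 3
  3 ≤ 3
glb = 3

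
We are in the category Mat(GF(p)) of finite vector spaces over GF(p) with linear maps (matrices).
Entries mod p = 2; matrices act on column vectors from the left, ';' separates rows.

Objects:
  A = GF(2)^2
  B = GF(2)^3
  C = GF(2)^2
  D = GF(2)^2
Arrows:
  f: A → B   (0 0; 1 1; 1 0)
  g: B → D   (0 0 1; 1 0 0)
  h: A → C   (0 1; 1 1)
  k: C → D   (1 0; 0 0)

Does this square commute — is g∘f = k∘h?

1) trace f;g:
  e0=⟨1,0⟩ f→⟨0,1,1⟩ g→⟨1,0⟩
  e1=⟨0,1⟩ f→⟨0,1,0⟩ g→⟨0,0⟩
  ⟦path⟧₁ = (1 0; 0 0)
2) trace h;k:
  e0=⟨1,0⟩ h→⟨0,1⟩ k→⟨0,0⟩
  e1=⟨0,1⟩ h→⟨1,1⟩ k→⟨1,0⟩
  ⟦path⟧₂ = (0 1; 0 0)
Equal? NO — does not commute

Answer: DOES NOT COMMUTE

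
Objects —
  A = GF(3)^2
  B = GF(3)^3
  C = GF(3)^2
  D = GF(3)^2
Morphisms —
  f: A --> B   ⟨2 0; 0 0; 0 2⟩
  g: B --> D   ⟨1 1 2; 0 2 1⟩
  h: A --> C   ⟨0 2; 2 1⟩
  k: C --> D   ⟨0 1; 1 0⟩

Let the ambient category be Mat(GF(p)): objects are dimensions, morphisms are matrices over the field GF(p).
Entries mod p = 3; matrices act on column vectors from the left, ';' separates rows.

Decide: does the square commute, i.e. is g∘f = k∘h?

Answer: COMMUTES

Trace:
Path 1 = f;g:
  e0=(1,0) f-->(2,0,0) g-->(2,0)
  e1=(0,1) f-->(0,0,2) g-->(1,2)
  ⟦path⟧₁ = ⟨2 1; 0 2⟩
Path 2 = h;k:
  e0=(1,0) h-->(0,2) k-->(2,0)
  e1=(0,1) h-->(2,1) k-->(1,2)
  ⟦path⟧₂ = ⟨2 1; 0 2⟩
Equal? same morphism ✓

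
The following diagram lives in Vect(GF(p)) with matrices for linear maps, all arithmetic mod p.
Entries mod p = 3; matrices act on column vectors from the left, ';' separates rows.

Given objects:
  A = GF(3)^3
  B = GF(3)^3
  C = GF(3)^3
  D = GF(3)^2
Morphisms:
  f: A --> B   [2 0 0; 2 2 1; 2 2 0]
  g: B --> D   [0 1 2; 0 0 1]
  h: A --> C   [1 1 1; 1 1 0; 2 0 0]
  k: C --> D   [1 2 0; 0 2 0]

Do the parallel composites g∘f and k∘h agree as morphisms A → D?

Along f;g (path 1):
  e0=⟨1,0,0⟩ f-->⟨2,2,2⟩ g-->⟨0,2⟩
  e1=⟨0,1,0⟩ f-->⟨0,2,2⟩ g-->⟨0,2⟩
  e2=⟨0,0,1⟩ f-->⟨0,1,0⟩ g-->⟨1,0⟩
  composite₁ = [0 0 1; 2 2 0]
Along h;k (path 2):
  e0=⟨1,0,0⟩ h-->⟨1,1,2⟩ k-->⟨0,2⟩
  e1=⟨0,1,0⟩ h-->⟨1,1,0⟩ k-->⟨0,2⟩
  e2=⟨0,0,1⟩ h-->⟨1,0,0⟩ k-->⟨1,0⟩
  composite₂ = [0 0 1; 2 2 0]
Equal? same morphism ✓

Answer: COMMUTES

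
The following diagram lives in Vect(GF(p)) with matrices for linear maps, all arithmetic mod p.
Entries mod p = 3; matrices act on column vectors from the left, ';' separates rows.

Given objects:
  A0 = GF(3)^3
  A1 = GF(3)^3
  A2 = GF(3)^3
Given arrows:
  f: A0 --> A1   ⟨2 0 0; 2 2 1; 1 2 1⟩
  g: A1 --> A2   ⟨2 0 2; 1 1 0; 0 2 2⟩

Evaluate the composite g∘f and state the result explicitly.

Answer: ⟨0 1 2; 1 2 1; 0 2 1⟩

Derivation:
  e0=[1,0,0] f-->[2,2,1] g-->[0,1,0]
  e1=[0,1,0] f-->[0,2,2] g-->[1,2,2]
  e2=[0,0,1] f-->[0,1,1] g-->[2,1,1]
composite: ⟨0 1 2; 1 2 1; 0 2 1⟩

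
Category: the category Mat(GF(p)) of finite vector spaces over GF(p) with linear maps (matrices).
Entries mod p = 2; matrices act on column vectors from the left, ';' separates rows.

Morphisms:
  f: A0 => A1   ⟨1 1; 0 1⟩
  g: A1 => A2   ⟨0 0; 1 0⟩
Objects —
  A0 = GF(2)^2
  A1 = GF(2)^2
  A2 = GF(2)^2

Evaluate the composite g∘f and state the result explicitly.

Answer: ⟨0 0; 1 1⟩

Derivation:
  e0=(1,0) f=>(1,0) g=>(0,1)
  e1=(0,1) f=>(1,1) g=>(0,1)
result: ⟨0 0; 1 1⟩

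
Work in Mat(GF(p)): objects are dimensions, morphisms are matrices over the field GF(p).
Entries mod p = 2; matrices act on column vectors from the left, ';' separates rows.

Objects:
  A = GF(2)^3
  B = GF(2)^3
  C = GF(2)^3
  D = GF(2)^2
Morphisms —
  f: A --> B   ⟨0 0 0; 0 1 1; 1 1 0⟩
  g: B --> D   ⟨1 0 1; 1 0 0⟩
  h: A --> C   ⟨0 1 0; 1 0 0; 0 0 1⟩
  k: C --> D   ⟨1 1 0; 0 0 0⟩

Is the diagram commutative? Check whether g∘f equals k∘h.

Answer: COMMUTES

Derivation:
1) trace f;g:
  e0=[1,0,0] f-->[0,0,1] g-->[1,0]
  e1=[0,1,0] f-->[0,1,1] g-->[1,0]
  e2=[0,0,1] f-->[0,1,0] g-->[0,0]
  result₁ = ⟨1 1 0; 0 0 0⟩
2) trace h;k:
  e0=[1,0,0] h-->[0,1,0] k-->[1,0]
  e1=[0,1,0] h-->[1,0,0] k-->[1,0]
  e2=[0,0,1] h-->[0,0,1] k-->[0,0]
  result₂ = ⟨1 1 0; 0 0 0⟩
Equal? same morphism ✓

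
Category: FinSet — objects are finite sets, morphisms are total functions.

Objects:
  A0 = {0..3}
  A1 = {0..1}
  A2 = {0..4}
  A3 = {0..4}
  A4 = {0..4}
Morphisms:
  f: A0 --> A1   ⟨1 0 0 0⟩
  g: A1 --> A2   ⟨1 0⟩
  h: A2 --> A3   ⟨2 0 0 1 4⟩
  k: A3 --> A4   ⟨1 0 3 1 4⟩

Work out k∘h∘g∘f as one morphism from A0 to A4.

Answer: ⟨3 1 1 1⟩

Trace:
  0 f-->1 g-->0 h-->2 k-->3
  1 f-->0 g-->1 h-->0 k-->1
  2 f-->0 g-->1 h-->0 k-->1
  3 f-->0 g-->1 h-->0 k-->1
composite: ⟨3 1 1 1⟩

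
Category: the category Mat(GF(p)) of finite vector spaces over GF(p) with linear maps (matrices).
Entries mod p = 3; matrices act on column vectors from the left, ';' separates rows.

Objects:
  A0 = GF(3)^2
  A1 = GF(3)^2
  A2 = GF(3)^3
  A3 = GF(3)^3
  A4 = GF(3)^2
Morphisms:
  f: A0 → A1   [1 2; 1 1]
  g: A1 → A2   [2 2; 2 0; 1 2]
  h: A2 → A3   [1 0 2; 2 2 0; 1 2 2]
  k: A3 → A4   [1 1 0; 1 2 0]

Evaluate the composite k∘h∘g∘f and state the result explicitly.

  e0=[1,0] f→[1,1] g→[1,2,0] h→[1,0,2] k→[1,1]
  e1=[0,1] f→[2,1] g→[0,1,1] h→[2,2,1] k→[1,0]
⟦path⟧: [1 1; 1 0]

Answer: [1 1; 1 0]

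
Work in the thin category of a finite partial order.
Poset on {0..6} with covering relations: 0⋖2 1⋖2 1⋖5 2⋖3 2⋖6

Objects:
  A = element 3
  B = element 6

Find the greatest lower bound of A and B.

Answer: A∧B = 2

Work:
Lower bounds of A=3 and B=6: {0,1,2}
  0 <= 2
  1 <= 2
  2 <= 2
glb = 2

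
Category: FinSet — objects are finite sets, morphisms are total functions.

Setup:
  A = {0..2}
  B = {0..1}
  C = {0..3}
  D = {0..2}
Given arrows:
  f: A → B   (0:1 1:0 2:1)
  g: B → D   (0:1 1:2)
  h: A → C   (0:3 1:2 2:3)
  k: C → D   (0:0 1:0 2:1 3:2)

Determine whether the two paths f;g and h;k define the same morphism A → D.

Along f;g (path 1):
  0 f→1 g→2
  1 f→0 g→1
  2 f→1 g→2
  ⟦path⟧₁ = (0:2 1:1 2:2)
Along h;k (path 2):
  0 h→3 k→2
  1 h→2 k→1
  2 h→3 k→2
  ⟦path⟧₂ = (0:2 1:1 2:2)
Equal? same morphism ✓

Answer: COMMUTES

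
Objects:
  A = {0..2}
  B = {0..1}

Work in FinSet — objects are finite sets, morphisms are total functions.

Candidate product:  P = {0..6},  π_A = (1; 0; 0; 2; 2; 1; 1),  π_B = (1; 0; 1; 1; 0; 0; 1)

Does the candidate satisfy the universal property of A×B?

|A|·|B| = 3·2 = 6;  |P| = 7
  → cardinalities differ; no bijection possible.

Answer: NOT A VALID PRODUCT — |P|=7 ≠ |A|·|B|=6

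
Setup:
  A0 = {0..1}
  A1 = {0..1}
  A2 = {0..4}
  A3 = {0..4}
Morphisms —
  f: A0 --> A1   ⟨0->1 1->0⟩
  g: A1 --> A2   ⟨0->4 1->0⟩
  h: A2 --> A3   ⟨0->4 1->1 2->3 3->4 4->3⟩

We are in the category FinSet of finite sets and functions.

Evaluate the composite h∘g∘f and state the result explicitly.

Answer: ⟨0->4 1->3⟩

Work:
  0 f-->1 g-->0 h-->4
  1 f-->0 g-->4 h-->3
composite: ⟨0->4 1->3⟩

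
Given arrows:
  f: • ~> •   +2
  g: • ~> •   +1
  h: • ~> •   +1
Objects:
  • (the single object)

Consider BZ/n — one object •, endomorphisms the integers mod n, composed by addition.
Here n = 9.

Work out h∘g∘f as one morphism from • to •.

  0 +2≡2 +1≡3 +1≡4  (mod 9)
result: +4

Answer: +4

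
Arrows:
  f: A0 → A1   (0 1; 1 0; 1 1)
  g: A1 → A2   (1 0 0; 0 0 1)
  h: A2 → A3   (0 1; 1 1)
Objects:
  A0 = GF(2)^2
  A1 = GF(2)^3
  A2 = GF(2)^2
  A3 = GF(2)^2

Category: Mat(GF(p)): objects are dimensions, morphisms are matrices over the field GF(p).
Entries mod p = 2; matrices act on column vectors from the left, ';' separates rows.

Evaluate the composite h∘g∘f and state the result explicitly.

  e0=⟨1,0⟩ f→⟨0,1,1⟩ g→⟨0,1⟩ h→⟨1,1⟩
  e1=⟨0,1⟩ f→⟨1,0,1⟩ g→⟨1,1⟩ h→⟨1,0⟩
⟦path⟧: (1 1; 1 0)

Answer: (1 1; 1 0)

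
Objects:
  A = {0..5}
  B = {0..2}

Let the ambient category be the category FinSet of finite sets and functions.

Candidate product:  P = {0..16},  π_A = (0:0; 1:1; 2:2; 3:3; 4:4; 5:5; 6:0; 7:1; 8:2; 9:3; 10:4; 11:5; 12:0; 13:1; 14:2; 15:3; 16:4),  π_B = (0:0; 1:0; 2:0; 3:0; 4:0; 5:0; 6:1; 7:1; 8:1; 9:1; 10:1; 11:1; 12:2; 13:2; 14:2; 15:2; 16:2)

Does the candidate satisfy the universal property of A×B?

Answer: NOT A VALID PRODUCT — |P|=17 ≠ |A|·|B|=18

Work:
|A|·|B| = 6·3 = 18;  |P| = 17
  → cardinalities differ; no bijection possible.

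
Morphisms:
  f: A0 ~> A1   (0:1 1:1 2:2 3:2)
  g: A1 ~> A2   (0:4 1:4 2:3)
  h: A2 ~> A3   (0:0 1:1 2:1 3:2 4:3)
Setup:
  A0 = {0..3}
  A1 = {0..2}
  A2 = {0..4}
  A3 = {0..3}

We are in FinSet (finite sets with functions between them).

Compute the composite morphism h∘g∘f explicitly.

  0 f~>1 g~>4 h~>3
  1 f~>1 g~>4 h~>3
  2 f~>2 g~>3 h~>2
  3 f~>2 g~>3 h~>2
result: (0:3 1:3 2:2 3:2)

Answer: (0:3 1:3 2:2 3:2)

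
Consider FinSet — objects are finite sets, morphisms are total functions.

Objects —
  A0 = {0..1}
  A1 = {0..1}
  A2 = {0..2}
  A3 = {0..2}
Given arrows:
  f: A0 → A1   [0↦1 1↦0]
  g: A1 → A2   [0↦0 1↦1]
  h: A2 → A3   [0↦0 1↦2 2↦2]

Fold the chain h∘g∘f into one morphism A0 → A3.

Answer: [0↦2 1↦0]

Trace:
  0 f→1 g→1 h→2
  1 f→0 g→0 h→0
result: [0↦2 1↦0]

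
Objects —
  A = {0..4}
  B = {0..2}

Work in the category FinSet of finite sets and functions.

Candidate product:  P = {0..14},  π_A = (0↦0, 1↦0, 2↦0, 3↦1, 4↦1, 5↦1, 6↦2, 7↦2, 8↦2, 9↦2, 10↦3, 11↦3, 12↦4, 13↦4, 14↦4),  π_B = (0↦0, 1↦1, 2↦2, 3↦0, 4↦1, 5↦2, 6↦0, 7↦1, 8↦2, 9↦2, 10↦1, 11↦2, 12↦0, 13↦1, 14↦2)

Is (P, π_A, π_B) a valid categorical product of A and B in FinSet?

|A|·|B| = 5·3 = 15;  |P| = 15
Check the pairing map k ↦ (π_A(k), π_B(k)):
  0 ↦ (0,0)
  1 ↦ (0,1)
  2 ↦ (0,2)
  3 ↦ (1,0)
  4 ↦ (1,1)
  5 ↦ (1,2)
  6 ↦ (2,0)
  7 ↦ (2,1)
  8 ↦ (2,2)
  9 ↦ (2,2)  ✗ repeats pair of k=8
  10 ↦ (3,1)
  11 ↦ (3,2)
  12 ↦ (4,0)
  13 ↦ (4,1)
  14 ↦ (4,2)
distinct pairs in image: 14 / 15 needed
  → (2,2) hit at k=8 and k=9

Answer: NOT A VALID PRODUCT — duplicate pair at indices 8,9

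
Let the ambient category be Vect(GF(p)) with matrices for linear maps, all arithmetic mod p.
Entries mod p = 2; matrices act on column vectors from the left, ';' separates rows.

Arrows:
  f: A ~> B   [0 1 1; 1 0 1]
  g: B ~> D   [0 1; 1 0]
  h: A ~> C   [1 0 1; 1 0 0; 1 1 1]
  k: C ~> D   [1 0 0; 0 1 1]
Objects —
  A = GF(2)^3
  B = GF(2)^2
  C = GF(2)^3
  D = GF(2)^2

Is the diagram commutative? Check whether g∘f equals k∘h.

1) trace f;g:
  e0=(1,0,0) f~>(0,1) g~>(1,0)
  e1=(0,1,0) f~>(1,0) g~>(0,1)
  e2=(0,0,1) f~>(1,1) g~>(1,1)
  result₁ = [1 0 1; 0 1 1]
2) trace h;k:
  e0=(1,0,0) h~>(1,1,1) k~>(1,0)
  e1=(0,1,0) h~>(0,0,1) k~>(0,1)
  e2=(0,0,1) h~>(1,0,1) k~>(1,1)
  result₂ = [1 0 1; 0 1 1]
Equal? same morphism ✓

Answer: COMMUTES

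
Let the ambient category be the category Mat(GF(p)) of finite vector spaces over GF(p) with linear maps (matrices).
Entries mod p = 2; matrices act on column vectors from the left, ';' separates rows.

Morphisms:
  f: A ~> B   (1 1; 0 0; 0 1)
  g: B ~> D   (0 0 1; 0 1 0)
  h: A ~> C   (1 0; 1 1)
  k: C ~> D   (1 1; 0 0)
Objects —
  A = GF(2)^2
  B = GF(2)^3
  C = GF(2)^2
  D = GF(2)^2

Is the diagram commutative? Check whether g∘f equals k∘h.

Answer: COMMUTES

Trace:
Path 1 = f;g:
  e0=⟨1,0⟩ f~>⟨1,0,0⟩ g~>⟨0,0⟩
  e1=⟨0,1⟩ f~>⟨1,0,1⟩ g~>⟨1,0⟩
  composite₁ = (0 1; 0 0)
Path 2 = h;k:
  e0=⟨1,0⟩ h~>⟨1,1⟩ k~>⟨0,0⟩
  e1=⟨0,1⟩ h~>⟨0,1⟩ k~>⟨1,0⟩
  composite₂ = (0 1; 0 0)
Equal? YES — commutes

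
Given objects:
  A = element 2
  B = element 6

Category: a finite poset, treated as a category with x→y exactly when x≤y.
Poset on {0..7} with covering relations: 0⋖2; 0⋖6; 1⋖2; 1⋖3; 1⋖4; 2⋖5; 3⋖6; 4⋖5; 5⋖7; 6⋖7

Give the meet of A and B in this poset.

{x : x⊑A ∧ x⊑B} = {0,1}  (A=2, B=6)
  maximal lower bounds 0 and 1 are incomparable: neither 0⊑1 nor 1⊑0
→ no greatest lower bound exists

Answer: NO MEET EXISTS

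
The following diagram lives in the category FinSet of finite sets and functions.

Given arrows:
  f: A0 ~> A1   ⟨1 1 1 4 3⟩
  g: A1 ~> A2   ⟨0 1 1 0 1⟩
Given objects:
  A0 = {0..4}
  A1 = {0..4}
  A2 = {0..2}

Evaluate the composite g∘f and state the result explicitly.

  0 f~>1 g~>1
  1 f~>1 g~>1
  2 f~>1 g~>1
  3 f~>4 g~>1
  4 f~>3 g~>0
result: ⟨1 1 1 1 0⟩

Answer: ⟨1 1 1 1 0⟩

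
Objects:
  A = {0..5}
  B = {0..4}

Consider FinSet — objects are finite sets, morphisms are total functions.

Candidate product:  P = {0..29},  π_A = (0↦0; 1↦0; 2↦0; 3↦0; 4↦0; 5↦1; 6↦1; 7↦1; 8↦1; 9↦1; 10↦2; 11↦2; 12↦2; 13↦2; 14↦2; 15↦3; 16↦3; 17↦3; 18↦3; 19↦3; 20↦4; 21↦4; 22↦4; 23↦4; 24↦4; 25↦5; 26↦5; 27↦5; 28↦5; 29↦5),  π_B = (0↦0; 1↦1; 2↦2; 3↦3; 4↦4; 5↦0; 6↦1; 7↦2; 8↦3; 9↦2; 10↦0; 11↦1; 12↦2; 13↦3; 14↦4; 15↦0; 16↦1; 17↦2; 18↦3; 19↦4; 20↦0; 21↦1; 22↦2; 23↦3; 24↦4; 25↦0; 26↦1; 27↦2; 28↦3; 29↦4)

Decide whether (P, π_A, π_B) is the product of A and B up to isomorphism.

Answer: NOT A VALID PRODUCT — duplicate pair at indices 7,9

Derivation:
|A|·|B| = 6·5 = 30;  |P| = 30
Check the pairing map k ↦ (π_A(k), π_B(k)):
  0 ↦ (0,0)
  1 ↦ (0,1)
  2 ↦ (0,2)
  3 ↦ (0,3)
  4 ↦ (0,4)
  5 ↦ (1,0)
  6 ↦ (1,1)
  7 ↦ (1,2)
  8 ↦ (1,3)
  9 ↦ (1,2)  ✗ repeats pair of k=7
  10 ↦ (2,0)
  11 ↦ (2,1)
  12 ↦ (2,2)
  13 ↦ (2,3)
  14 ↦ (2,4)
  15 ↦ (3,0)
  16 ↦ (3,1)
  17 ↦ (3,2)
  18 ↦ (3,3)
  19 ↦ (3,4)
  20 ↦ (4,0)
  21 ↦ (4,1)
  22 ↦ (4,2)
  23 ↦ (4,3)
  24 ↦ (4,4)
  25 ↦ (5,0)
  26 ↦ (5,1)
  27 ↦ (5,2)
  28 ↦ (5,3)
  29 ↦ (5,4)
distinct pairs in image: 29 / 30 needed
  → (1,2) hit at k=7 and k=9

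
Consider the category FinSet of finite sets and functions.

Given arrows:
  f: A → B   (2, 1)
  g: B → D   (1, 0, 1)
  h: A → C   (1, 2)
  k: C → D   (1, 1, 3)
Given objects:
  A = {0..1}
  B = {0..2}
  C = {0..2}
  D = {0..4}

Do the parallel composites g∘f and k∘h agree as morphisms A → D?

Along f;g (path 1):
  0 f→2 g→1
  1 f→1 g→0
  ⟦path⟧₁ = (1, 0)
Along h;k (path 2):
  0 h→1 k→1
  1 h→2 k→3
  ⟦path⟧₂ = (1, 3)
Equal? differ; not commutative

Answer: DOES NOT COMMUTE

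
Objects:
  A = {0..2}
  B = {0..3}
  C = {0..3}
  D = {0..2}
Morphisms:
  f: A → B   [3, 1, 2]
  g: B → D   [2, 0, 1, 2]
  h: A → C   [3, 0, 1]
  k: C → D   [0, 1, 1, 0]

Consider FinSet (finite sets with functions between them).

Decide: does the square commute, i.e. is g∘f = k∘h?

Path 1 = f;g:
  0 f→3 g→2
  1 f→1 g→0
  2 f→2 g→1
  result₁ = [2, 0, 1]
Path 2 = h;k:
  0 h→3 k→0
  1 h→0 k→0
  2 h→1 k→1
  result₂ = [0, 0, 1]
Equal? NO — does not commute

Answer: DOES NOT COMMUTE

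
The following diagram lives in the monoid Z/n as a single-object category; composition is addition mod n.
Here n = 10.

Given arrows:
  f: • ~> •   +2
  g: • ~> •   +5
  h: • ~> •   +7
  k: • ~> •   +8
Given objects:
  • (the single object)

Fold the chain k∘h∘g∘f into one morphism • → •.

  0 +2≡2 +5≡7 +7≡4 +8≡2  (mod 10)
result: +2

Answer: +2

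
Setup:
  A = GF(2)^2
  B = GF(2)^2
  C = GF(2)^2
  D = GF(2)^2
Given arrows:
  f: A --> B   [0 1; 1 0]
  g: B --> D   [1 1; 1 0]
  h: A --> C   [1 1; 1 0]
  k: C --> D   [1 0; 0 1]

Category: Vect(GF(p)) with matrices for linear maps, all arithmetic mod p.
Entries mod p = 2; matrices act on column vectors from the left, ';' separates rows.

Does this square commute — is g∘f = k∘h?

1) trace f;g:
  e0=⟨1,0⟩ f-->⟨0,1⟩ g-->⟨1,0⟩
  e1=⟨0,1⟩ f-->⟨1,0⟩ g-->⟨1,1⟩
  result₁ = [1 1; 0 1]
2) trace h;k:
  e0=⟨1,0⟩ h-->⟨1,1⟩ k-->⟨1,1⟩
  e1=⟨0,1⟩ h-->⟨1,0⟩ k-->⟨1,0⟩
  result₂ = [1 1; 1 0]
Equal? distinct morphisms ✗

Answer: DOES NOT COMMUTE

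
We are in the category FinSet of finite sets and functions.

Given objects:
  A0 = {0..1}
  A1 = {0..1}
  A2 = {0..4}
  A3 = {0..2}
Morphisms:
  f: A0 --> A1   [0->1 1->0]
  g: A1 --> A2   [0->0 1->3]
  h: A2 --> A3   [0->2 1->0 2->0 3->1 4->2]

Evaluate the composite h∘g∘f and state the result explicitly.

  0 f-->1 g-->3 h-->1
  1 f-->0 g-->0 h-->2
result: [0->1 1->2]

Answer: [0->1 1->2]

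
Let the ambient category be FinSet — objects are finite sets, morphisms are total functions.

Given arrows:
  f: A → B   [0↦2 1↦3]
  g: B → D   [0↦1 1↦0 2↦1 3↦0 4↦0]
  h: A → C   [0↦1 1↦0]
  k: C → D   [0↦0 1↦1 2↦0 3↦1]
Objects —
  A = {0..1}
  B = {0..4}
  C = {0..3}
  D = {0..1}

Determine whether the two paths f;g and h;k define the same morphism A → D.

Path 1 = f;g:
  0 f→2 g→1
  1 f→3 g→0
  result₁ = [0↦1 1↦0]
Path 2 = h;k:
  0 h→1 k→1
  1 h→0 k→0
  result₂ = [0↦1 1↦0]
Equal? same morphism ✓

Answer: COMMUTES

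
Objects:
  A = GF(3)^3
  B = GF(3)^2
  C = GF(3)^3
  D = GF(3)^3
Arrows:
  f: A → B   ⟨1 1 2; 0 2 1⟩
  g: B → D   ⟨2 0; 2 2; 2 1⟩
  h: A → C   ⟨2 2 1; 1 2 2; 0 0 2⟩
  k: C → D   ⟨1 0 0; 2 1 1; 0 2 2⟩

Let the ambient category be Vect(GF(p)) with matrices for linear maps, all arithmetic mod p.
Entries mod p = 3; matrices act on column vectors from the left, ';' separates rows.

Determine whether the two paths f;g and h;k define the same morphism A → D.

Answer: COMMUTES

Derivation:
Along f;g (path 1):
  e0=⟨1,0,0⟩ f→⟨1,0⟩ g→⟨2,2,2⟩
  e1=⟨0,1,0⟩ f→⟨1,2⟩ g→⟨2,0,1⟩
  e2=⟨0,0,1⟩ f→⟨2,1⟩ g→⟨1,0,2⟩
  result₁ = ⟨2 2 1; 2 0 0; 2 1 2⟩
Along h;k (path 2):
  e0=⟨1,0,0⟩ h→⟨2,1,0⟩ k→⟨2,2,2⟩
  e1=⟨0,1,0⟩ h→⟨2,2,0⟩ k→⟨2,0,1⟩
  e2=⟨0,0,1⟩ h→⟨1,2,2⟩ k→⟨1,0,2⟩
  result₂ = ⟨2 2 1; 2 0 0; 2 1 2⟩
Equal? YES — commutes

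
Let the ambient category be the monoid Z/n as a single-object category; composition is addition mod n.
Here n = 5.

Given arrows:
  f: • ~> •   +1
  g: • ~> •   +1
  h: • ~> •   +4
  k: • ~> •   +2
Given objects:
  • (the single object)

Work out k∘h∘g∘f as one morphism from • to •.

  0 +1≡1 +1≡2 +4≡1 +2≡3  (mod 5)
result: +3

Answer: +3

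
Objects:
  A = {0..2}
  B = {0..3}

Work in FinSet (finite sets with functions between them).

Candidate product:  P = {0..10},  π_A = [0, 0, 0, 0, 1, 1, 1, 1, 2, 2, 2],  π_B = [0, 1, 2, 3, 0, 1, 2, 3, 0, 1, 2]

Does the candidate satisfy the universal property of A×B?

|A|·|B| = 3·4 = 12;  |P| = 11
  → cardinalities differ; no bijection possible.

Answer: NOT A VALID PRODUCT — |P|=11 ≠ |A|·|B|=12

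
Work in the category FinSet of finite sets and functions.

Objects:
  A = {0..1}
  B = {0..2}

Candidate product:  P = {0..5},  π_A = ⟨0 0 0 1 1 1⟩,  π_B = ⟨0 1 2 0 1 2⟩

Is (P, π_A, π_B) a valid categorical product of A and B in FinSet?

Answer: VALID PRODUCT

Work:
|A|·|B| = 2·3 = 6;  |P| = 6
Check the pairing map k ↦ (π_A(k), π_B(k)):
  0 ↦ (0,0)
  1 ↦ (0,1)
  2 ↦ (0,2)
  3 ↦ (1,0)
  4 ↦ (1,1)
  5 ↦ (1,2)
distinct pairs in image: 6 / 6 needed
  → bijection onto A×B; projections well-typed.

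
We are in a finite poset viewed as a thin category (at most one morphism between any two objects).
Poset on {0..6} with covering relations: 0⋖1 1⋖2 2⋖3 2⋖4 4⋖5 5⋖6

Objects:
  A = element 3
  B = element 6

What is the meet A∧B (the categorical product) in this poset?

Common predecessors of 3,6: {0,1,2}
  0 ⊑ 2
  1 ⊑ 2
  2 ⊑ 2
glb = 2

Answer: A∧B = 2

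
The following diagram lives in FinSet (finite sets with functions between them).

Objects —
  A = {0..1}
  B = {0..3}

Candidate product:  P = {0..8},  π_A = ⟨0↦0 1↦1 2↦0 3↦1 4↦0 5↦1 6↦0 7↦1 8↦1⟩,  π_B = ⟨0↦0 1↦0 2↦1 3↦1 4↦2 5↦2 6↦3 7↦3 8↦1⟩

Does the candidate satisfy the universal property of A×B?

Answer: NOT A VALID PRODUCT — |P|=9 ≠ |A|·|B|=8

Trace:
|A|·|B| = 2·4 = 8;  |P| = 9
  → cardinalities differ; no bijection possible.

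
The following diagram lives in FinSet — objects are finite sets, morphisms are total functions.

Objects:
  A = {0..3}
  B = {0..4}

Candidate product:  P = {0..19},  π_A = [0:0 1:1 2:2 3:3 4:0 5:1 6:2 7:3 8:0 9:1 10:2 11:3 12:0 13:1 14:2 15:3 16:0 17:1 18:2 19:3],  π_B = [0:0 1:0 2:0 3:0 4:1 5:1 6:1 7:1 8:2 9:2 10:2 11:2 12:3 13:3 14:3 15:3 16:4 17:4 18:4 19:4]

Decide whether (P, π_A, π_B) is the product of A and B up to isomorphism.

Answer: VALID PRODUCT

Derivation:
|A|·|B| = 4·5 = 20;  |P| = 20
Check the pairing map k ↦ (π_A(k), π_B(k)):
  0 : (0,0)
  1 : (1,0)
  2 : (2,0)
  3 : (3,0)
  4 : (0,1)
  5 : (1,1)
  6 : (2,1)
  7 : (3,1)
  8 : (0,2)
  9 : (1,2)
  10 : (2,2)
  11 : (3,2)
  12 : (0,3)
  13 : (1,3)
  14 : (2,3)
  15 : (3,3)
  16 : (0,4)
  17 : (1,4)
  18 : (2,4)
  19 : (3,4)
distinct pairs in image: 20 / 20 needed
  → bijection onto A×B; projections well-typed.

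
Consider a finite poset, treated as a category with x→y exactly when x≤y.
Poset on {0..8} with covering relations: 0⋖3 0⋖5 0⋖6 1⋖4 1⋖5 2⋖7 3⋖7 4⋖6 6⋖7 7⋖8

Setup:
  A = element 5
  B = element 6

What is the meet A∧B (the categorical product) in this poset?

Answer: NO MEET EXISTS

Trace:
Common predecessors of 5,6: {0,1}
  maximal lower bounds 0 and 1 are incomparable: neither 0⊑1 nor 1⊑0
→ no greatest lower bound exists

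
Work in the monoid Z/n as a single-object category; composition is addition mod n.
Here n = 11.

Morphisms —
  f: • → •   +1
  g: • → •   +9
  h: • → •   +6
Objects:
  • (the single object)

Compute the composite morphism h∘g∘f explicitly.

  0 +1≡1 +9≡10 +6≡5  (mod 11)
composite: +5

Answer: +5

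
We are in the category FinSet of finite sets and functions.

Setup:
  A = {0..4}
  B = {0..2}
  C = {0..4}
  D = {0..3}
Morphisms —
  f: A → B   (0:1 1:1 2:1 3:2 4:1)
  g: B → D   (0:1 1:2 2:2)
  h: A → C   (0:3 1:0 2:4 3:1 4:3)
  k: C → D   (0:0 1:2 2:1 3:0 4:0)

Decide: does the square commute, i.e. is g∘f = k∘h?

Answer: DOES NOT COMMUTE

Derivation:
1) trace f;g:
  0 f→1 g→2
  1 f→1 g→2
  2 f→1 g→2
  3 f→2 g→2
  4 f→1 g→2
  result₁ = (0:2 1:2 2:2 3:2 4:2)
2) trace h;k:
  0 h→3 k→0
  1 h→0 k→0
  2 h→4 k→0
  3 h→1 k→2
  4 h→3 k→0
  result₂ = (0:0 1:0 2:0 3:2 4:0)
Equal? distinct morphisms ✗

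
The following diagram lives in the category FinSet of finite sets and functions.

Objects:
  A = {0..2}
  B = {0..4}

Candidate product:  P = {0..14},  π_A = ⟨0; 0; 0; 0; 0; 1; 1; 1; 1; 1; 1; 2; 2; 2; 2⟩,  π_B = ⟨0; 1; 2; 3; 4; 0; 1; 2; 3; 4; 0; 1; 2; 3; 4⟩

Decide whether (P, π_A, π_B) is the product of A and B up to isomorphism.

|A|·|B| = 3·5 = 15;  |P| = 15
Check the pairing map k ↦ (π_A(k), π_B(k)):
  0 -> (0,0)
  1 -> (0,1)
  2 -> (0,2)
  3 -> (0,3)
  4 -> (0,4)
  5 -> (1,0)
  6 -> (1,1)
  7 -> (1,2)
  8 -> (1,3)
  9 -> (1,4)
  10 -> (1,0)  ✗ repeats pair of k=5
  11 -> (2,1)
  12 -> (2,2)
  13 -> (2,3)
  14 -> (2,4)
distinct pairs in image: 14 / 15 needed
  → (1,0) hit at k=5 and k=10

Answer: NOT A VALID PRODUCT — duplicate pair at indices 5,10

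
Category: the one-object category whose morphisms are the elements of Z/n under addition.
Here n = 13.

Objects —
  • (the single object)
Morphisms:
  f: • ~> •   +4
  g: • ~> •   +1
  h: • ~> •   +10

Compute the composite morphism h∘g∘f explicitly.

  0 +4≡4 +1≡5 +10≡2  (mod 13)
⟦path⟧: +2

Answer: +2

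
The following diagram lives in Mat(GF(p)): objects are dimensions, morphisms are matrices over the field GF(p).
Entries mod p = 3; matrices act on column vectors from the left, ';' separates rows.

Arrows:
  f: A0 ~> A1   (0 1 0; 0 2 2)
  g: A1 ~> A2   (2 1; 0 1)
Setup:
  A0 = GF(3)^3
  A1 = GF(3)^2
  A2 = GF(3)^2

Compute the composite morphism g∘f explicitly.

Answer: (0 1 2; 0 2 2)

Trace:
  e0=[1,0,0] f~>[0,0] g~>[0,0]
  e1=[0,1,0] f~>[1,2] g~>[1,2]
  e2=[0,0,1] f~>[0,2] g~>[2,2]
result: (0 1 2; 0 2 2)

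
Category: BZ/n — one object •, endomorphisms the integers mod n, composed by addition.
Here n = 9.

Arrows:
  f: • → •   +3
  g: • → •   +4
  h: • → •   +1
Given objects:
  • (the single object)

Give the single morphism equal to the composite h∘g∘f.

Answer: +8

Derivation:
  0 +3≡3 +4≡7 +1≡8  (mod 9)
composite: +8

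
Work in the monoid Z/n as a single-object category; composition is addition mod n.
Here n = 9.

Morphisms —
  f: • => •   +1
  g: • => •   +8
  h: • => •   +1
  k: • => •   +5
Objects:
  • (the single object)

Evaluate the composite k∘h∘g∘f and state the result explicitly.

  0 +1≡1 +8≡0 +1≡1 +5≡6  (mod 9)
composite: +6

Answer: +6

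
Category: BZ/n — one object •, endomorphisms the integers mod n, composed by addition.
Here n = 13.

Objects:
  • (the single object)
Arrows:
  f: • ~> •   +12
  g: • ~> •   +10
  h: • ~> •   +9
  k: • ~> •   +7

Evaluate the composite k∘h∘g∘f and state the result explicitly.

Answer: +12

Derivation:
  0 +12≡12 +10≡9 +9≡5 +7≡12  (mod 13)
result: +12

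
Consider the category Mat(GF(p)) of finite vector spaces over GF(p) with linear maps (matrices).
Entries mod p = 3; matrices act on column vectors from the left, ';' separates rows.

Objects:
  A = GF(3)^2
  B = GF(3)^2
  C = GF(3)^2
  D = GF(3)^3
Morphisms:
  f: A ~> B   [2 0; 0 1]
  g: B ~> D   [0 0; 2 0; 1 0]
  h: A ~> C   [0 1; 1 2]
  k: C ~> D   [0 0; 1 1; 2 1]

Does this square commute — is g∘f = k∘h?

Path 1 = f;g:
  e0=(1,0) f~>(2,0) g~>(0,1,2)
  e1=(0,1) f~>(0,1) g~>(0,0,0)
  result₁ = [0 0; 1 0; 2 0]
Path 2 = h;k:
  e0=(1,0) h~>(0,1) k~>(0,1,1)
  e1=(0,1) h~>(1,2) k~>(0,0,1)
  result₂ = [0 0; 1 0; 1 1]
Equal? NO — does not commute

Answer: DOES NOT COMMUTE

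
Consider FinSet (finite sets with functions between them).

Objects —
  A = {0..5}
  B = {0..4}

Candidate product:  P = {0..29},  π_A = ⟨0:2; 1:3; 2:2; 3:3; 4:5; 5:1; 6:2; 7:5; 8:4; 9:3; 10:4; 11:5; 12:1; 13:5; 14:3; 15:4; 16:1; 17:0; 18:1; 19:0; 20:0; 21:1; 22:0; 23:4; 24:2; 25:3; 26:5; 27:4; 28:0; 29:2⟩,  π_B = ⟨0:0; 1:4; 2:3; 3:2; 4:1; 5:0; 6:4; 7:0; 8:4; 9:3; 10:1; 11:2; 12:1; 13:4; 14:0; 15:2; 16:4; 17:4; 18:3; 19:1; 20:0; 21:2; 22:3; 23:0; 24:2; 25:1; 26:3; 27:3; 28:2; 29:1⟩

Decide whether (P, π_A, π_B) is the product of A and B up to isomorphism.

|A|·|B| = 6·5 = 30;  |P| = 30
Check the pairing map k ↦ (π_A(k), π_B(k)):
  0 : (2,0)
  1 : (3,4)
  2 : (2,3)
  3 : (3,2)
  4 : (5,1)
  5 : (1,0)
  6 : (2,4)
  7 : (5,0)
  8 : (4,4)
  9 : (3,3)
  10 : (4,1)
  11 : (5,2)
  12 : (1,1)
  13 : (5,4)
  14 : (3,0)
  15 : (4,2)
  16 : (1,4)
  17 : (0,4)
  18 : (1,3)
  19 : (0,1)
  20 : (0,0)
  21 : (1,2)
  22 : (0,3)
  23 : (4,0)
  24 : (2,2)
  25 : (3,1)
  26 : (5,3)
  27 : (4,3)
  28 : (0,2)
  29 : (2,1)
distinct pairs in image: 30 / 30 needed
  → bijection onto A×B; projections well-typed.

Answer: VALID PRODUCT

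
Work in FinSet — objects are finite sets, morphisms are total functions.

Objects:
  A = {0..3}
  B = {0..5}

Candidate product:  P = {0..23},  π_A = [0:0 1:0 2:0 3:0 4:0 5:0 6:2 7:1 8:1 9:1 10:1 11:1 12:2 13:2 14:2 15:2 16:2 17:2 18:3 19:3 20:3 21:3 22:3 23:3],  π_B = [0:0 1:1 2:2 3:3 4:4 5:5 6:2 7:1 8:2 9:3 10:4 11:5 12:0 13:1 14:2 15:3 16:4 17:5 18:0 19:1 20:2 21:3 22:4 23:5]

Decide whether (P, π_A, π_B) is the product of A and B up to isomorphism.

Answer: NOT A VALID PRODUCT — duplicate pair at indices 14,6

Work:
|A|·|B| = 4·6 = 24;  |P| = 24
Check the pairing map k ↦ (π_A(k), π_B(k)):
  0 : (0,0)
  1 : (0,1)
  2 : (0,2)
  3 : (0,3)
  4 : (0,4)
  5 : (0,5)
  6 : (2,2)
  7 : (1,1)
  8 : (1,2)
  9 : (1,3)
  10 : (1,4)
  11 : (1,5)
  12 : (2,0)
  13 : (2,1)
  14 : (2,2)  ✗ repeats pair of k=6
  15 : (2,3)
  16 : (2,4)
  17 : (2,5)
  18 : (3,0)
  19 : (3,1)
  20 : (3,2)
  21 : (3,3)
  22 : (3,4)
  23 : (3,5)
distinct pairs in image: 23 / 24 needed
  → (2,2) hit at k=6 and k=14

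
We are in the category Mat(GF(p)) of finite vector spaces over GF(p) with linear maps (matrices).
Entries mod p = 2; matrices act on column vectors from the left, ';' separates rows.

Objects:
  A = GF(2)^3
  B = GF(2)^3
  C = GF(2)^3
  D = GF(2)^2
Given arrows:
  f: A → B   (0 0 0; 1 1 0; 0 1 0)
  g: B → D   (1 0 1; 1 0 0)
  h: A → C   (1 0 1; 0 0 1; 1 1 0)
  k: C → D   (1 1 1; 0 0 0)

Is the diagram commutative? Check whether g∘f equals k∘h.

Answer: COMMUTES

Derivation:
Along f;g (path 1):
  e0=⟨1,0,0⟩ f→⟨0,1,0⟩ g→⟨0,0⟩
  e1=⟨0,1,0⟩ f→⟨0,1,1⟩ g→⟨1,0⟩
  e2=⟨0,0,1⟩ f→⟨0,0,0⟩ g→⟨0,0⟩
  ⟦path⟧₁ = (0 1 0; 0 0 0)
Along h;k (path 2):
  e0=⟨1,0,0⟩ h→⟨1,0,1⟩ k→⟨0,0⟩
  e1=⟨0,1,0⟩ h→⟨0,0,1⟩ k→⟨1,0⟩
  e2=⟨0,0,1⟩ h→⟨1,1,0⟩ k→⟨0,0⟩
  ⟦path⟧₂ = (0 1 0; 0 0 0)
Equal? YES — commutes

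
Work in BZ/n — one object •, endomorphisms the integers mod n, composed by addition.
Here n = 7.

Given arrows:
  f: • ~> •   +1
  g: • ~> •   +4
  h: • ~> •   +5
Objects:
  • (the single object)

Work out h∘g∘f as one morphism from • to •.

  0 +1≡1 +4≡5 +5≡3  (mod 7)
⟦path⟧: +3

Answer: +3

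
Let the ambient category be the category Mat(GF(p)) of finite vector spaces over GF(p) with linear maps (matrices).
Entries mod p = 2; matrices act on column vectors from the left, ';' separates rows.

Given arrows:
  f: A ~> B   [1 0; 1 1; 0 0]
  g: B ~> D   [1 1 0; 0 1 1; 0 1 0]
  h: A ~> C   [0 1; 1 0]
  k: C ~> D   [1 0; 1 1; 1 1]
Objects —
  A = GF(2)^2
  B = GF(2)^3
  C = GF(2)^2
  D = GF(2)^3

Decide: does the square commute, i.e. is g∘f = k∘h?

Answer: COMMUTES

Derivation:
Path 1 = f;g:
  e0=[1,0] f~>[1,1,0] g~>[0,1,1]
  e1=[0,1] f~>[0,1,0] g~>[1,1,1]
  result₁ = [0 1; 1 1; 1 1]
Path 2 = h;k:
  e0=[1,0] h~>[0,1] k~>[0,1,1]
  e1=[0,1] h~>[1,0] k~>[1,1,1]
  result₂ = [0 1; 1 1; 1 1]
Equal? YES — commutes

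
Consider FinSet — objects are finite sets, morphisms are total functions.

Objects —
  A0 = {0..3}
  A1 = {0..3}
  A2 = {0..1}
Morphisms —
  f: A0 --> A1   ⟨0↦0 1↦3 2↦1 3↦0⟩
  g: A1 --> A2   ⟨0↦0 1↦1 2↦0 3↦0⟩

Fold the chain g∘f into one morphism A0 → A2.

Answer: ⟨0↦0 1↦0 2↦1 3↦0⟩

Trace:
  0 f-->0 g-->0
  1 f-->3 g-->0
  2 f-->1 g-->1
  3 f-->0 g-->0
⟦path⟧: ⟨0↦0 1↦0 2↦1 3↦0⟩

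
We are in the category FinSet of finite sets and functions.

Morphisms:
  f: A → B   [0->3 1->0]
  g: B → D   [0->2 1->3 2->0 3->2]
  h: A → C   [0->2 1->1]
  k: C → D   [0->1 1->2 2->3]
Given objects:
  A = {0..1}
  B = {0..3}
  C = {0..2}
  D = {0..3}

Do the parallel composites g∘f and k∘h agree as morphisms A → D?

1) trace f;g:
  0 f→3 g→2
  1 f→0 g→2
  composite₁ = [0->2 1->2]
2) trace h;k:
  0 h→2 k→3
  1 h→1 k→2
  composite₂ = [0->3 1->2]
Equal? distinct morphisms ✗

Answer: DOES NOT COMMUTE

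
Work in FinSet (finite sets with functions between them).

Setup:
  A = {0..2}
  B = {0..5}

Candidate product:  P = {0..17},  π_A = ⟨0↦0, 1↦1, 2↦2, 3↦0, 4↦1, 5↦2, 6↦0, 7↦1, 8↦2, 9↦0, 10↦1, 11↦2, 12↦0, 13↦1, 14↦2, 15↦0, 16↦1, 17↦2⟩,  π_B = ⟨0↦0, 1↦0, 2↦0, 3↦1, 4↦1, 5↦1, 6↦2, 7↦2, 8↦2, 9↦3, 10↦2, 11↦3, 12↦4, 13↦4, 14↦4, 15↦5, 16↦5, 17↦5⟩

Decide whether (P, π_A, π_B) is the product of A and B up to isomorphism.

|A|·|B| = 3·6 = 18;  |P| = 18
Check the pairing map k ↦ (π_A(k), π_B(k)):
  0 ↦ (0,0)
  1 ↦ (1,0)
  2 ↦ (2,0)
  3 ↦ (0,1)
  4 ↦ (1,1)
  5 ↦ (2,1)
  6 ↦ (0,2)
  7 ↦ (1,2)
  8 ↦ (2,2)
  9 ↦ (0,3)
  10 ↦ (1,2)  ✗ repeats pair of k=7
  11 ↦ (2,3)
  12 ↦ (0,4)
  13 ↦ (1,4)
  14 ↦ (2,4)
  15 ↦ (0,5)
  16 ↦ (1,5)
  17 ↦ (2,5)
distinct pairs in image: 17 / 18 needed
  → (1,2) hit at k=7 and k=10

Answer: NOT A VALID PRODUCT — duplicate pair at indices 7,10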